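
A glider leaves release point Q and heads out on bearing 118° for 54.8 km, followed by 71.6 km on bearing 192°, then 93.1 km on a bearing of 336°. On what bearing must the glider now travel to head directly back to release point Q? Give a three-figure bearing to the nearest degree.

Leg 1 (118°, 54.8 km): east 54.8 sin 118° = 48.39, north 54.8 cos 118° = -25.73
Leg 2 (192°, 71.6 km): east 71.6 sin 192° = -14.89, north 71.6 cos 192° = -70.04
Leg 3 (336°, 93.1 km): east 93.1 sin 336° = -37.87, north 93.1 cos 336° = 85.05
Net displacement: -4.37 east, -10.71 north. Direction back to start is (4.37, 10.71): bearing = atan2(4.37, 10.71) mod 360° = 22.19° ≈ 022°.

022°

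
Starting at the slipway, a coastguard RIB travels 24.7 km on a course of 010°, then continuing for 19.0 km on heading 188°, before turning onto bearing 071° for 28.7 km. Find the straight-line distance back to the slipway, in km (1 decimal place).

32.4 km

Leg 1 (010°, 24.7 km): east 24.7 sin 10° = 4.29, north 24.7 cos 10° = 24.32
Leg 2 (188°, 19.0 km): east 19.0 sin 188° = -2.64, north 19.0 cos 188° = -18.82
Leg 3 (071°, 28.7 km): east 28.7 sin 71° = 27.14, north 28.7 cos 71° = 9.34
Net: 28.78 east, 14.85 north. Distance = √((28.78)² + (14.85)²) = 32.388 km.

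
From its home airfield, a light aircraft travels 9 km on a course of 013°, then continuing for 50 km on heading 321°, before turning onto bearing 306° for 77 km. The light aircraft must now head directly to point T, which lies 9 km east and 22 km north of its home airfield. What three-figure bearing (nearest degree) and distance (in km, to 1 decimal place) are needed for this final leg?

Leg 1 (013°, 9 km): east 9 sin 13° = 2.02, north 9 cos 13° = 8.77
Leg 2 (321°, 50 km): east 50 sin 321° = -31.47, north 50 cos 321° = 38.86
Leg 3 (306°, 77 km): east 77 sin 306° = -62.29, north 77 cos 306° = 45.26
Current position: (-91.74, 92.89). Target: (9, 22). Remaining: Δeast = 100.74, Δnorth = -70.89.
Bearing = atan2(100.74, -70.89) mod 360° = 125.13°; distance = √((100.74)² + (-70.89)²) = 123.177 km.

125°, 123.2 km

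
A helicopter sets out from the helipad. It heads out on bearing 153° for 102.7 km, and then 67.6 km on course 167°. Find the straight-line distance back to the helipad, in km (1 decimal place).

Leg 1 (153°, 102.7 km): east 102.7 sin 153° = 46.62, north 102.7 cos 153° = -91.51
Leg 2 (167°, 67.6 km): east 67.6 sin 167° = 15.21, north 67.6 cos 167° = -65.87
Net: 61.83 east, -157.37 north. Distance = √((61.83)² + (-157.37)²) = 169.085 km.

169.1 km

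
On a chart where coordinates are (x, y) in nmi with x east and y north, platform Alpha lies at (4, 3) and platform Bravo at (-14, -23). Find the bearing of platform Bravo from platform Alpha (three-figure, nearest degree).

215°

Δeast = -14 − 4 = -18.00; Δnorth = -23 − 3 = -26.00.
Bearing = atan2(Δeast, Δnorth) mod 360° = 214.70° ≈ 215°.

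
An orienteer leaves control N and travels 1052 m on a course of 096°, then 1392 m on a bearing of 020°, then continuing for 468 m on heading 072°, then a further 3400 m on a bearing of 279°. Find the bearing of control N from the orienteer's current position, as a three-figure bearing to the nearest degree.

Leg 1 (096°, 1052 m): east 1052 sin 96° = 1046.24, north 1052 cos 96° = -109.96
Leg 2 (020°, 1392 m): east 1392 sin 20° = 476.09, north 1392 cos 20° = 1308.05
Leg 3 (072°, 468 m): east 468 sin 72° = 445.09, north 468 cos 72° = 144.62
Leg 4 (279°, 3400 m): east 3400 sin 279° = -3358.14, north 3400 cos 279° = 531.88
Net displacement: -1390.72 east, 1874.59 north. Direction back to start is (1390.72, -1874.59): bearing = atan2(1390.72, -1874.59) mod 360° = 143.43° ≈ 143°.

143°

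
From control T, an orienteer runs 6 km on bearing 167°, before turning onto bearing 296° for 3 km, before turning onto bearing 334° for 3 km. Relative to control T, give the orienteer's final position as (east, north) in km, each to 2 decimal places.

Leg 1 (167°, 6 km): east 6 sin 167° = 1.35, north 6 cos 167° = -5.85
Leg 2 (296°, 3 km): east 3 sin 296° = -2.70, north 3 cos 296° = 1.32
Leg 3 (334°, 3 km): east 3 sin 334° = -1.32, north 3 cos 334° = 2.70
Summing: -2.66 km east, -1.83 km north → (-2.66, -1.83).

(-2.66, -1.83)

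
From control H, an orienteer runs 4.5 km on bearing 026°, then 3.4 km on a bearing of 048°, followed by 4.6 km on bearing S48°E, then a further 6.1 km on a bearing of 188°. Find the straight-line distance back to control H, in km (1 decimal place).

Leg 1 (026°, 4.5 km): east 4.5 sin 26° = 1.97, north 4.5 cos 26° = 4.04
Leg 2 (048°, 3.4 km): east 3.4 sin 48° = 2.53, north 3.4 cos 48° = 2.28
Leg 3 (S48°E, 4.6 km): east 4.6 sin 132° = 3.42, north 4.6 cos 132° = -3.08
Leg 4 (188°, 6.1 km): east 6.1 sin 188° = -0.85, north 6.1 cos 188° = -6.04
Net: 7.07 east, -2.80 north. Distance = √((7.07)² + (-2.80)²) = 7.603 km.

7.6 km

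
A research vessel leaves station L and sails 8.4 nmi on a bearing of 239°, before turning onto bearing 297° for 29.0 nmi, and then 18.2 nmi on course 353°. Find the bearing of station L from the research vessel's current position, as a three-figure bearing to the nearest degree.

127°

Leg 1 (239°, 8.4 nmi): east 8.4 sin 239° = -7.20, north 8.4 cos 239° = -4.33
Leg 2 (297°, 29.0 nmi): east 29.0 sin 297° = -25.84, north 29.0 cos 297° = 13.17
Leg 3 (353°, 18.2 nmi): east 18.2 sin 353° = -2.22, north 18.2 cos 353° = 18.06
Net displacement: -35.26 east, 26.90 north. Direction back to start is (35.26, -26.90): bearing = atan2(35.26, -26.90) mod 360° = 127.35° ≈ 127°.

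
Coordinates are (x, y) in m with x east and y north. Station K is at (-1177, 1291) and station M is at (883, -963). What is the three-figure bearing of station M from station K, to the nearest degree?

138°

Δeast = 883 − -1177 = 2060.00; Δnorth = -963 − 1291 = -2254.00.
Bearing = atan2(Δeast, Δnorth) mod 360° = 137.57° ≈ 138°.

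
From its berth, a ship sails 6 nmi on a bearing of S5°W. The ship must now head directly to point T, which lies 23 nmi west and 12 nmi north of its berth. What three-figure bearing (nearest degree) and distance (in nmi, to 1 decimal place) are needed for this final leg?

309°, 28.8 nmi

Leg 1 (S5°W, 6 nmi): east 6 sin 185° = -0.52, north 6 cos 185° = -5.98
Current position: (-0.52, -5.98). Target: (-23, 12). Remaining: Δeast = -22.48, Δnorth = 17.98.
Bearing = atan2(-22.48, 17.98) mod 360° = 308.65°; distance = √((-22.48)² + (17.98)²) = 28.782 nmi.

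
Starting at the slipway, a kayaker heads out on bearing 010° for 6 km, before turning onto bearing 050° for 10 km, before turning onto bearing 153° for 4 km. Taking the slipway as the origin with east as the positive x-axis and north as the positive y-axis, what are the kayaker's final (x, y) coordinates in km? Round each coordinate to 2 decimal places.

(10.52, 8.77)

Leg 1 (010°, 6 km): east 6 sin 10° = 1.04, north 6 cos 10° = 5.91
Leg 2 (050°, 10 km): east 10 sin 50° = 7.66, north 10 cos 50° = 6.43
Leg 3 (153°, 4 km): east 4 sin 153° = 1.82, north 4 cos 153° = -3.56
Summing: 10.52 km east, 8.77 km north → (10.52, 8.77).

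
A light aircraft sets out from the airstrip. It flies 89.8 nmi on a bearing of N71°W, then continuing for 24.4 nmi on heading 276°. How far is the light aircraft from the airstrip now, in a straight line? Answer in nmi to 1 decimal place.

113.7 nmi

Leg 1 (N71°W, 89.8 nmi): east 89.8 sin 289° = -84.91, north 89.8 cos 289° = 29.24
Leg 2 (276°, 24.4 nmi): east 24.4 sin 276° = -24.27, north 24.4 cos 276° = 2.55
Net: -109.17 east, 31.79 north. Distance = √((-109.17)² + (31.79)²) = 113.707 nmi.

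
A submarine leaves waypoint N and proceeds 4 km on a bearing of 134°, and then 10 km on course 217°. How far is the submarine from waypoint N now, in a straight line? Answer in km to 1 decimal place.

Leg 1 (134°, 4 km): east 4 sin 134° = 2.88, north 4 cos 134° = -2.78
Leg 2 (217°, 10 km): east 10 sin 217° = -6.02, north 10 cos 217° = -7.99
Net: -3.14 east, -10.76 north. Distance = √((-3.14)² + (-10.76)²) = 11.214 km.

11.2 km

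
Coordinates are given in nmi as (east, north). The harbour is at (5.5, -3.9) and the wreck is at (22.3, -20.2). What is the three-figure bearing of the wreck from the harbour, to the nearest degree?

Δeast = 22.3 − 5.5 = 16.80; Δnorth = -20.2 − -3.9 = -16.30.
Bearing = atan2(Δeast, Δnorth) mod 360° = 134.13° ≈ 134°.

134°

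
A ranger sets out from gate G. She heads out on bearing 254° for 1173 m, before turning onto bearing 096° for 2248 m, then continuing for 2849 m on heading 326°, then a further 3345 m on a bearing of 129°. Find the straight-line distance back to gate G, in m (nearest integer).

2136 m

Leg 1 (254°, 1173 m): east 1173 sin 254° = -1127.56, north 1173 cos 254° = -323.32
Leg 2 (096°, 2248 m): east 2248 sin 96° = 2235.69, north 2248 cos 96° = -234.98
Leg 3 (326°, 2849 m): east 2849 sin 326° = -1593.14, north 2849 cos 326° = 2361.93
Leg 4 (129°, 3345 m): east 3345 sin 129° = 2599.55, north 3345 cos 129° = -2105.08
Net: 2114.54 east, -301.45 north. Distance = √((2114.54)² + (-301.45)²) = 2135.917 m.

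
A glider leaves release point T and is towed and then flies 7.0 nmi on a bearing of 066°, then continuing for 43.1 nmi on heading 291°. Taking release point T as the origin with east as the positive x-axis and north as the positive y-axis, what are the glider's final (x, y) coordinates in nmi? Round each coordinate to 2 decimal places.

(-33.84, 18.29)

Leg 1 (066°, 7.0 nmi): east 7.0 sin 66° = 6.39, north 7.0 cos 66° = 2.85
Leg 2 (291°, 43.1 nmi): east 43.1 sin 291° = -40.24, north 43.1 cos 291° = 15.45
Summing: -33.84 nmi east, 18.29 nmi north → (-33.84, 18.29).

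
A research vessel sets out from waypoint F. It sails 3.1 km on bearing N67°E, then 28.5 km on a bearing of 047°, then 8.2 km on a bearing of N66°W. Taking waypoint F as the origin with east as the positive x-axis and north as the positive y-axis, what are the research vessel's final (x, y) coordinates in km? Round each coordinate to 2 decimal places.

(16.21, 23.98)

Leg 1 (N67°E, 3.1 km): east 3.1 sin 67° = 2.85, north 3.1 cos 67° = 1.21
Leg 2 (047°, 28.5 km): east 28.5 sin 47° = 20.84, north 28.5 cos 47° = 19.44
Leg 3 (N66°W, 8.2 km): east 8.2 sin 294° = -7.49, north 8.2 cos 294° = 3.34
Summing: 16.21 km east, 23.98 km north → (16.21, 23.98).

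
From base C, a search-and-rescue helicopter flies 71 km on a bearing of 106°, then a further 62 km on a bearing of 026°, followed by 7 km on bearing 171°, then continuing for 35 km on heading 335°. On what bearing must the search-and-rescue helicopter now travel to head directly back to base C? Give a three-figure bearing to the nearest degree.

Leg 1 (106°, 71 km): east 71 sin 106° = 68.25, north 71 cos 106° = -19.57
Leg 2 (026°, 62 km): east 62 sin 26° = 27.18, north 62 cos 26° = 55.73
Leg 3 (171°, 7 km): east 7 sin 171° = 1.10, north 7 cos 171° = -6.91
Leg 4 (335°, 35 km): east 35 sin 335° = -14.79, north 35 cos 335° = 31.72
Net displacement: 81.73 east, 60.96 north. Direction back to start is (-81.73, -60.96): bearing = atan2(-81.73, -60.96) mod 360° = 233.28° ≈ 233°.

233°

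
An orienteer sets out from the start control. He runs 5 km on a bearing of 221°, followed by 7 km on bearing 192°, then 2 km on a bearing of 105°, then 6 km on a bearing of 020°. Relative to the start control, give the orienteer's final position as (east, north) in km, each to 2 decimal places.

(-0.75, -5.50)

Leg 1 (221°, 5 km): east 5 sin 221° = -3.28, north 5 cos 221° = -3.77
Leg 2 (192°, 7 km): east 7 sin 192° = -1.46, north 7 cos 192° = -6.85
Leg 3 (105°, 2 km): east 2 sin 105° = 1.93, north 2 cos 105° = -0.52
Leg 4 (020°, 6 km): east 6 sin 20° = 2.05, north 6 cos 20° = 5.64
Summing: -0.75 km east, -5.50 km north → (-0.75, -5.50).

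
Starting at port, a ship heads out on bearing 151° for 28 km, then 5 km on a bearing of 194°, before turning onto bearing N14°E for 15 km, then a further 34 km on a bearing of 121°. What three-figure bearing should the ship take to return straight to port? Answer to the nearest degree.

Leg 1 (151°, 28 km): east 28 sin 151° = 13.57, north 28 cos 151° = -24.49
Leg 2 (194°, 5 km): east 5 sin 194° = -1.21, north 5 cos 194° = -4.85
Leg 3 (N14°E, 15 km): east 15 sin 14° = 3.63, north 15 cos 14° = 14.55
Leg 4 (121°, 34 km): east 34 sin 121° = 29.14, north 34 cos 121° = -17.51
Net displacement: 45.14 east, -32.30 north. Direction back to start is (-45.14, 32.30): bearing = atan2(-45.14, 32.30) mod 360° = 305.59° ≈ 306°.

306°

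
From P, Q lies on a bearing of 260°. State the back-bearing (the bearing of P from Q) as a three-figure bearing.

080°

Back-bearing = 260° − 180° = 080°.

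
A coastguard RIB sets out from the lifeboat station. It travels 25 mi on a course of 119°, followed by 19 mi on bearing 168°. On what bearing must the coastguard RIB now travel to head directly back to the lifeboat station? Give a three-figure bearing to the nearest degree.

Leg 1 (119°, 25 mi): east 25 sin 119° = 21.87, north 25 cos 119° = -12.12
Leg 2 (168°, 19 mi): east 19 sin 168° = 3.95, north 19 cos 168° = -18.58
Net displacement: 25.82 east, -30.71 north. Direction back to start is (-25.82, 30.71): bearing = atan2(-25.82, 30.71) mod 360° = 319.94° ≈ 320°.

320°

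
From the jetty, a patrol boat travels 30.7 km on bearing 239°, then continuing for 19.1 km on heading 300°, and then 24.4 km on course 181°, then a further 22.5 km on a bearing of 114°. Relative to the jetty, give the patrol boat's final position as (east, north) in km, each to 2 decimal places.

(-22.73, -39.81)

Leg 1 (239°, 30.7 km): east 30.7 sin 239° = -26.32, north 30.7 cos 239° = -15.81
Leg 2 (300°, 19.1 km): east 19.1 sin 300° = -16.54, north 19.1 cos 300° = 9.55
Leg 3 (181°, 24.4 km): east 24.4 sin 181° = -0.43, north 24.4 cos 181° = -24.40
Leg 4 (114°, 22.5 km): east 22.5 sin 114° = 20.55, north 22.5 cos 114° = -9.15
Summing: -22.73 km east, -39.81 km north → (-22.73, -39.81).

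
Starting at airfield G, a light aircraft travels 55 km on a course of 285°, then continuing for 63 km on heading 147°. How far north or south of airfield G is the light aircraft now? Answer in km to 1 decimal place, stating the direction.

Leg 1 (285°, 55 km): east 55 sin 285° = -53.13, north 55 cos 285° = 14.24
Leg 2 (147°, 63 km): east 63 sin 147° = 34.31, north 63 cos 147° = -52.84
Net north component: -38.60 km.

38.6 km south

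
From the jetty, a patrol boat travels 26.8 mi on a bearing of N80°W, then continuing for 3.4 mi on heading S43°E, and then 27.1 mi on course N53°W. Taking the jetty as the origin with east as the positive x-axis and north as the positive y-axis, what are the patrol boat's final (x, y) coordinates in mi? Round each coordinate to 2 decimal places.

(-45.72, 18.48)

Leg 1 (N80°W, 26.8 mi): east 26.8 sin 280° = -26.39, north 26.8 cos 280° = 4.65
Leg 2 (S43°E, 3.4 mi): east 3.4 sin 137° = 2.32, north 3.4 cos 137° = -2.49
Leg 3 (N53°W, 27.1 mi): east 27.1 sin 307° = -21.64, north 27.1 cos 307° = 16.31
Summing: -45.72 mi east, 18.48 mi north → (-45.72, 18.48).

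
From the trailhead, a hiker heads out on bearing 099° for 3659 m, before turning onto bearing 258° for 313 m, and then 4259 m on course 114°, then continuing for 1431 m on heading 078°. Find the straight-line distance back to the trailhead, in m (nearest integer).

8844 m

Leg 1 (099°, 3659 m): east 3659 sin 99° = 3613.95, north 3659 cos 99° = -572.39
Leg 2 (258°, 313 m): east 313 sin 258° = -306.16, north 313 cos 258° = -65.08
Leg 3 (114°, 4259 m): east 4259 sin 114° = 3890.79, north 4259 cos 114° = -1732.29
Leg 4 (078°, 1431 m): east 1431 sin 78° = 1399.73, north 1431 cos 78° = 297.52
Net: 8598.31 east, -2072.24 north. Distance = √((8598.31)² + (-2072.24)²) = 8844.497 m.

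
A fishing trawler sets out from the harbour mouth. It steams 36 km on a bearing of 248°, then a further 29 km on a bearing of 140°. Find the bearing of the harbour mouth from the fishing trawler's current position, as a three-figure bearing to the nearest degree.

Leg 1 (248°, 36 km): east 36 sin 248° = -33.38, north 36 cos 248° = -13.49
Leg 2 (140°, 29 km): east 29 sin 140° = 18.64, north 29 cos 140° = -22.22
Net displacement: -14.74 east, -35.70 north. Direction back to start is (14.74, 35.70): bearing = atan2(14.74, 35.70) mod 360° = 22.43° ≈ 022°.

022°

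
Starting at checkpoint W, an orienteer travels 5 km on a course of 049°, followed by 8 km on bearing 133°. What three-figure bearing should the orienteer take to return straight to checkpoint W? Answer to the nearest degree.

283°

Leg 1 (049°, 5 km): east 5 sin 49° = 3.77, north 5 cos 49° = 3.28
Leg 2 (133°, 8 km): east 8 sin 133° = 5.85, north 8 cos 133° = -5.46
Net displacement: 9.62 east, -2.18 north. Direction back to start is (-9.62, 2.18): bearing = atan2(-9.62, 2.18) mod 360° = 282.74° ≈ 283°.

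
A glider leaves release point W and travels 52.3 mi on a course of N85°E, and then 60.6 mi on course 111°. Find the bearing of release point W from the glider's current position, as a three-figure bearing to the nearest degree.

Leg 1 (N85°E, 52.3 mi): east 52.3 sin 85° = 52.10, north 52.3 cos 85° = 4.56
Leg 2 (111°, 60.6 mi): east 60.6 sin 111° = 56.57, north 60.6 cos 111° = -21.72
Net displacement: 108.68 east, -17.16 north. Direction back to start is (-108.68, 17.16): bearing = atan2(-108.68, 17.16) mod 360° = 278.97° ≈ 279°.

279°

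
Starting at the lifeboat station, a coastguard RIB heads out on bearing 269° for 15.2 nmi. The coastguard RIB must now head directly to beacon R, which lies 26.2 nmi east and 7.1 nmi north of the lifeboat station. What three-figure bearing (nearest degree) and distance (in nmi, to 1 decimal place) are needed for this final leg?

Leg 1 (269°, 15.2 nmi): east 15.2 sin 269° = -15.20, north 15.2 cos 269° = -0.27
Current position: (-15.20, -0.27). Target: (26.2, 7.1). Remaining: Δeast = 41.40, Δnorth = 7.37.
Bearing = atan2(41.40, 7.37) mod 360° = 79.91°; distance = √((41.40)² + (7.37)²) = 42.048 nmi.

080°, 42.0 nmi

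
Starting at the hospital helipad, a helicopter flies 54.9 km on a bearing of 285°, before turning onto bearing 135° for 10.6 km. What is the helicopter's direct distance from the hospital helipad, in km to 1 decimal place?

Leg 1 (285°, 54.9 km): east 54.9 sin 285° = -53.03, north 54.9 cos 285° = 14.21
Leg 2 (135°, 10.6 km): east 10.6 sin 135° = 7.50, north 10.6 cos 135° = -7.50
Net: -45.53 east, 6.71 north. Distance = √((-45.53)² + (6.71)²) = 46.026 km.

46.0 km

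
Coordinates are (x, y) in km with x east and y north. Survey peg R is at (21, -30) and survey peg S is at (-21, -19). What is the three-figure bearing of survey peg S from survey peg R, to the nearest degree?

285°

Δeast = -21 − 21 = -42.00; Δnorth = -19 − -30 = 11.00.
Bearing = atan2(Δeast, Δnorth) mod 360° = 284.68° ≈ 285°.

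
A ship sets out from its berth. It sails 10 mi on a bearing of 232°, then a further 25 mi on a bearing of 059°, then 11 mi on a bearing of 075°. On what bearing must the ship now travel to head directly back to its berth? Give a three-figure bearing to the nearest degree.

248°

Leg 1 (232°, 10 mi): east 10 sin 232° = -7.88, north 10 cos 232° = -6.16
Leg 2 (059°, 25 mi): east 25 sin 59° = 21.43, north 25 cos 59° = 12.88
Leg 3 (075°, 11 mi): east 11 sin 75° = 10.63, north 11 cos 75° = 2.85
Net displacement: 24.17 east, 9.57 north. Direction back to start is (-24.17, -9.57): bearing = atan2(-24.17, -9.57) mod 360° = 248.41° ≈ 248°.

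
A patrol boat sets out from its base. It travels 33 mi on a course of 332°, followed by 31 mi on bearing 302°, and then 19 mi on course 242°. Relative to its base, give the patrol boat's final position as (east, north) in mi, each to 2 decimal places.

(-58.56, 36.64)

Leg 1 (332°, 33 mi): east 33 sin 332° = -15.49, north 33 cos 332° = 29.14
Leg 2 (302°, 31 mi): east 31 sin 302° = -26.29, north 31 cos 302° = 16.43
Leg 3 (242°, 19 mi): east 19 sin 242° = -16.78, north 19 cos 242° = -8.92
Summing: -58.56 mi east, 36.64 mi north → (-58.56, 36.64).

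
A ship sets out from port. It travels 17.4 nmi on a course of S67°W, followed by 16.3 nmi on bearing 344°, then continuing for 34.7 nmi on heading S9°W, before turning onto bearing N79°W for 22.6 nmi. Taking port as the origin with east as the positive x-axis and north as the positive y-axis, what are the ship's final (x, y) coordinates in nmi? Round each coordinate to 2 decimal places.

(-48.12, -21.09)

Leg 1 (S67°W, 17.4 nmi): east 17.4 sin 247° = -16.02, north 17.4 cos 247° = -6.80
Leg 2 (344°, 16.3 nmi): east 16.3 sin 344° = -4.49, north 16.3 cos 344° = 15.67
Leg 3 (S9°W, 34.7 nmi): east 34.7 sin 189° = -5.43, north 34.7 cos 189° = -34.27
Leg 4 (N79°W, 22.6 nmi): east 22.6 sin 281° = -22.18, north 22.6 cos 281° = 4.31
Summing: -48.12 nmi east, -21.09 nmi north → (-48.12, -21.09).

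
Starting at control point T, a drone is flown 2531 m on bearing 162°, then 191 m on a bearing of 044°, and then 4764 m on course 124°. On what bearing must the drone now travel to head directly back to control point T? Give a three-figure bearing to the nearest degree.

315°

Leg 1 (162°, 2531 m): east 2531 sin 162° = 782.12, north 2531 cos 162° = -2407.12
Leg 2 (044°, 191 m): east 191 sin 44° = 132.68, north 191 cos 44° = 137.39
Leg 3 (124°, 4764 m): east 4764 sin 124° = 3949.53, north 4764 cos 124° = -2663.99
Net displacement: 4864.34 east, -4933.73 north. Direction back to start is (-4864.34, 4933.73): bearing = atan2(-4864.34, 4933.73) mod 360° = 315.41° ≈ 315°.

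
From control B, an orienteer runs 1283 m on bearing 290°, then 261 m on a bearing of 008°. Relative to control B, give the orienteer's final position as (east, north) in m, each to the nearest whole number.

(-1169, 697)

Leg 1 (290°, 1283 m): east 1283 sin 290° = -1205.63, north 1283 cos 290° = 438.81
Leg 2 (008°, 261 m): east 261 sin 8° = 36.32, north 261 cos 8° = 258.46
Summing: -1169.30 m east, 697.27 m north → (-1169, 697).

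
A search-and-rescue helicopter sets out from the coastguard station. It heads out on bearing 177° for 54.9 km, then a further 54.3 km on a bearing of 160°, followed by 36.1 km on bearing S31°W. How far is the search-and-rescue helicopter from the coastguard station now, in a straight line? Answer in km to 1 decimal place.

Leg 1 (177°, 54.9 km): east 54.9 sin 177° = 2.87, north 54.9 cos 177° = -54.82
Leg 2 (160°, 54.3 km): east 54.3 sin 160° = 18.57, north 54.3 cos 160° = -51.03
Leg 3 (S31°W, 36.1 km): east 36.1 sin 211° = -18.59, north 36.1 cos 211° = -30.94
Net: 2.85 east, -136.79 north. Distance = √((2.85)² + (-136.79)²) = 136.824 km.

136.8 km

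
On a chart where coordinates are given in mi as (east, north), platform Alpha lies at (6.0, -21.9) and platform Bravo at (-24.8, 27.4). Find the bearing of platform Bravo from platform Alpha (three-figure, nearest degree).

Δeast = -24.8 − 6.0 = -30.80; Δnorth = 27.4 − -21.9 = 49.30.
Bearing = atan2(Δeast, Δnorth) mod 360° = 328.01° ≈ 328°.

328°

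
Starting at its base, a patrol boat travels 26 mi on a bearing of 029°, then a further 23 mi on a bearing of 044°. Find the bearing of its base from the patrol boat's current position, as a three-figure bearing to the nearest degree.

216°

Leg 1 (029°, 26 mi): east 26 sin 29° = 12.61, north 26 cos 29° = 22.74
Leg 2 (044°, 23 mi): east 23 sin 44° = 15.98, north 23 cos 44° = 16.54
Net displacement: 28.58 east, 39.28 north. Direction back to start is (-28.58, -39.28): bearing = atan2(-28.58, -39.28) mod 360° = 216.04° ≈ 216°.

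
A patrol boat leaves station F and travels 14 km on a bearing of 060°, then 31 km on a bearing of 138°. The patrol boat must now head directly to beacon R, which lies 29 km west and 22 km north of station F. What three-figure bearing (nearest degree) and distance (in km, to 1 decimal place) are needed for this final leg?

Leg 1 (060°, 14 km): east 14 sin 60° = 12.12, north 14 cos 60° = 7.00
Leg 2 (138°, 31 km): east 31 sin 138° = 20.74, north 31 cos 138° = -23.04
Current position: (32.87, -16.04). Target: (-29, 22). Remaining: Δeast = -61.87, Δnorth = 38.04.
Bearing = atan2(-61.87, 38.04) mod 360° = 301.58°; distance = √((-61.87)² + (38.04)²) = 72.625 km.

302°, 72.6 km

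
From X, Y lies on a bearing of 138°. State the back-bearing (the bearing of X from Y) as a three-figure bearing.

Back-bearing = 138° + 180° = 318°.

318°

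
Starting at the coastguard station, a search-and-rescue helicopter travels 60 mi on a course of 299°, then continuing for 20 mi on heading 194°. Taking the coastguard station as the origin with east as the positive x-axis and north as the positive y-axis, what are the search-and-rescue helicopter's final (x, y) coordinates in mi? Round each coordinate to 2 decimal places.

Leg 1 (299°, 60 mi): east 60 sin 299° = -52.48, north 60 cos 299° = 29.09
Leg 2 (194°, 20 mi): east 20 sin 194° = -4.84, north 20 cos 194° = -19.41
Summing: -57.32 mi east, 9.68 mi north → (-57.32, 9.68).

(-57.32, 9.68)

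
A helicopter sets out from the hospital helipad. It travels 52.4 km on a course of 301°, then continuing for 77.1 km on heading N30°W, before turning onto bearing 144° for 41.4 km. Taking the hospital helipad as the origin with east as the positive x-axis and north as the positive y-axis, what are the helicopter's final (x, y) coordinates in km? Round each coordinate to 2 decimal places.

Leg 1 (301°, 52.4 km): east 52.4 sin 301° = -44.92, north 52.4 cos 301° = 26.99
Leg 2 (N30°W, 77.1 km): east 77.1 sin 330° = -38.55, north 77.1 cos 330° = 66.77
Leg 3 (144°, 41.4 km): east 41.4 sin 144° = 24.33, north 41.4 cos 144° = -33.49
Summing: -59.13 km east, 60.27 km north → (-59.13, 60.27).

(-59.13, 60.27)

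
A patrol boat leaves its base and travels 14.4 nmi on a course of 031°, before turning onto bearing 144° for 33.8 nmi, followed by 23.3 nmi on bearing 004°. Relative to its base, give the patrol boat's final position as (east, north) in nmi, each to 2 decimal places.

Leg 1 (031°, 14.4 nmi): east 14.4 sin 31° = 7.42, north 14.4 cos 31° = 12.34
Leg 2 (144°, 33.8 nmi): east 33.8 sin 144° = 19.87, north 33.8 cos 144° = -27.34
Leg 3 (004°, 23.3 nmi): east 23.3 sin 4° = 1.63, north 23.3 cos 4° = 23.24
Summing: 28.91 nmi east, 8.24 nmi north → (28.91, 8.24).

(28.91, 8.24)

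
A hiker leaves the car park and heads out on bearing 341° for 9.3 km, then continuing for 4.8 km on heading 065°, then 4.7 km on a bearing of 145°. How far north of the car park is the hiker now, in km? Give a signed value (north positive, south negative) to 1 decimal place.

7.0 km

Leg 1 (341°, 9.3 km): east 9.3 sin 341° = -3.03, north 9.3 cos 341° = 8.79
Leg 2 (065°, 4.8 km): east 4.8 sin 65° = 4.35, north 4.8 cos 65° = 2.03
Leg 3 (145°, 4.7 km): east 4.7 sin 145° = 2.70, north 4.7 cos 145° = -3.85
Net north component: 6.97 km.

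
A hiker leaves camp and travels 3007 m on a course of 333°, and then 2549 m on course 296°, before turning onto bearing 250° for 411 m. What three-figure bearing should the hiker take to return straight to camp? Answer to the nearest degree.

132°

Leg 1 (333°, 3007 m): east 3007 sin 333° = -1365.15, north 3007 cos 333° = 2679.26
Leg 2 (296°, 2549 m): east 2549 sin 296° = -2291.03, north 2549 cos 296° = 1117.41
Leg 3 (250°, 411 m): east 411 sin 250° = -386.21, north 411 cos 250° = -140.57
Net displacement: -4042.39 east, 3656.09 north. Direction back to start is (4042.39, -3656.09): bearing = atan2(4042.39, -3656.09) mod 360° = 132.13° ≈ 132°.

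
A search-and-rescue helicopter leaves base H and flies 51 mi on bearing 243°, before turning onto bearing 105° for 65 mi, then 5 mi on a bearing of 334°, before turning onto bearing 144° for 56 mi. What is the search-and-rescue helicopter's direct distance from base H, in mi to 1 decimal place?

94.0 mi

Leg 1 (243°, 51 mi): east 51 sin 243° = -45.44, north 51 cos 243° = -23.15
Leg 2 (105°, 65 mi): east 65 sin 105° = 62.79, north 65 cos 105° = -16.82
Leg 3 (334°, 5 mi): east 5 sin 334° = -2.19, north 5 cos 334° = 4.49
Leg 4 (144°, 56 mi): east 56 sin 144° = 32.92, north 56 cos 144° = -45.30
Net: 48.07 east, -80.79 north. Distance = √((48.07)² + (-80.79)²) = 94.006 mi.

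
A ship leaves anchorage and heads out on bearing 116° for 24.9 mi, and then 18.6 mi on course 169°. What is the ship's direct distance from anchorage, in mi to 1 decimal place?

39.0 mi

Leg 1 (116°, 24.9 mi): east 24.9 sin 116° = 22.38, north 24.9 cos 116° = -10.92
Leg 2 (169°, 18.6 mi): east 18.6 sin 169° = 3.55, north 18.6 cos 169° = -18.26
Net: 25.93 east, -29.17 north. Distance = √((25.93)² + (-29.17)²) = 39.031 mi.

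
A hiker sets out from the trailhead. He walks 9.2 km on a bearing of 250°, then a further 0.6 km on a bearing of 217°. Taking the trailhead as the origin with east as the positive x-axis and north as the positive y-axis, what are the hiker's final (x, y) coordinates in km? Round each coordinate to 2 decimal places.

(-9.01, -3.63)

Leg 1 (250°, 9.2 km): east 9.2 sin 250° = -8.65, north 9.2 cos 250° = -3.15
Leg 2 (217°, 0.6 km): east 0.6 sin 217° = -0.36, north 0.6 cos 217° = -0.48
Summing: -9.01 km east, -3.63 km north → (-9.01, -3.63).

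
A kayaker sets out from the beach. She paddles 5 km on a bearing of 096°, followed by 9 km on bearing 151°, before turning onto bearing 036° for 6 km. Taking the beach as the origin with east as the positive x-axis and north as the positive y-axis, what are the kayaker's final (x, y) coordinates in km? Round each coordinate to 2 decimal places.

(12.86, -3.54)

Leg 1 (096°, 5 km): east 5 sin 96° = 4.97, north 5 cos 96° = -0.52
Leg 2 (151°, 9 km): east 9 sin 151° = 4.36, north 9 cos 151° = -7.87
Leg 3 (036°, 6 km): east 6 sin 36° = 3.53, north 6 cos 36° = 4.85
Summing: 12.86 km east, -3.54 km north → (12.86, -3.54).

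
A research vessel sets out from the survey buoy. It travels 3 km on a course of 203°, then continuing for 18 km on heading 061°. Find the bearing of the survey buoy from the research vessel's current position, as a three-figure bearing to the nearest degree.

248°

Leg 1 (203°, 3 km): east 3 sin 203° = -1.17, north 3 cos 203° = -2.76
Leg 2 (061°, 18 km): east 18 sin 61° = 15.74, north 18 cos 61° = 8.73
Net displacement: 14.57 east, 5.97 north. Direction back to start is (-14.57, -5.97): bearing = atan2(-14.57, -5.97) mod 360° = 247.74° ≈ 248°.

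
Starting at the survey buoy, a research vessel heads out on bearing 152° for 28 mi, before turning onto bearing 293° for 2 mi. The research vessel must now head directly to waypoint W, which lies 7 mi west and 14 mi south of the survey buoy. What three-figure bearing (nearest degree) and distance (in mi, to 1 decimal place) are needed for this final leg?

299°, 20.8 mi

Leg 1 (152°, 28 mi): east 28 sin 152° = 13.15, north 28 cos 152° = -24.72
Leg 2 (293°, 2 mi): east 2 sin 293° = -1.84, north 2 cos 293° = 0.78
Current position: (11.30, -23.94). Target: (-7, -14). Remaining: Δeast = -18.30, Δnorth = 9.94.
Bearing = atan2(-18.30, 9.94) mod 360° = 298.51°; distance = √((-18.30)² + (9.94)²) = 20.830 mi.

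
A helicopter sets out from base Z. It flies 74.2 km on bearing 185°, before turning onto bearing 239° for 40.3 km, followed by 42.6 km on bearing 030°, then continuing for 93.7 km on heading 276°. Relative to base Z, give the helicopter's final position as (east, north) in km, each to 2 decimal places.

(-112.90, -47.99)

Leg 1 (185°, 74.2 km): east 74.2 sin 185° = -6.47, north 74.2 cos 185° = -73.92
Leg 2 (239°, 40.3 km): east 40.3 sin 239° = -34.54, north 40.3 cos 239° = -20.76
Leg 3 (030°, 42.6 km): east 42.6 sin 30° = 21.30, north 42.6 cos 30° = 36.89
Leg 4 (276°, 93.7 km): east 93.7 sin 276° = -93.19, north 93.7 cos 276° = 9.79
Summing: -112.90 km east, -47.99 km north → (-112.90, -47.99).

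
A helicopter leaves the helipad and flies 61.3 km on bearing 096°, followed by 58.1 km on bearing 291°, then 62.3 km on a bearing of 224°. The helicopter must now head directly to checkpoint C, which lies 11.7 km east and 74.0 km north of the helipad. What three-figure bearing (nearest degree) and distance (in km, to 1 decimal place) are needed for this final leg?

025°, 115.0 km

Leg 1 (096°, 61.3 km): east 61.3 sin 96° = 60.96, north 61.3 cos 96° = -6.41
Leg 2 (291°, 58.1 km): east 58.1 sin 291° = -54.24, north 58.1 cos 291° = 20.82
Leg 3 (224°, 62.3 km): east 62.3 sin 224° = -43.28, north 62.3 cos 224° = -44.81
Current position: (-36.55, -30.40). Target: (11.7, 74.0). Remaining: Δeast = 48.25, Δnorth = 104.40.
Bearing = atan2(48.25, 104.40) mod 360° = 24.81°; distance = √((48.25)² + (104.40)²) = 115.013 km.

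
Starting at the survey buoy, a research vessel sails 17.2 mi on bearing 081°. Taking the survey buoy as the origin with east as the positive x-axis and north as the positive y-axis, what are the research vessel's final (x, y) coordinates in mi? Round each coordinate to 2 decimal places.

(16.99, 2.69)

Leg 1 (081°, 17.2 mi): east 17.2 sin 81° = 16.99, north 17.2 cos 81° = 2.69
Summing: 16.99 mi east, 2.69 mi north → (16.99, 2.69).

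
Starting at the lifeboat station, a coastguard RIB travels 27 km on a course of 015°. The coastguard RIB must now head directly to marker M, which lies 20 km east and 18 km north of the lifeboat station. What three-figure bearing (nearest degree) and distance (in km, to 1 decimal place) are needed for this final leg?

122°, 15.3 km

Leg 1 (015°, 27 km): east 27 sin 15° = 6.99, north 27 cos 15° = 26.08
Current position: (6.99, 26.08). Target: (20, 18). Remaining: Δeast = 13.01, Δnorth = -8.08.
Bearing = atan2(13.01, -8.08) mod 360° = 121.84°; distance = √((13.01)² + (-8.08)²) = 15.317 km.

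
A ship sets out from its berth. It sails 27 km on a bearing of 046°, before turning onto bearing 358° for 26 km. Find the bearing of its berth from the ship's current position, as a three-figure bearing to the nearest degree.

202°

Leg 1 (046°, 27 km): east 27 sin 46° = 19.42, north 27 cos 46° = 18.76
Leg 2 (358°, 26 km): east 26 sin 358° = -0.91, north 26 cos 358° = 25.98
Net displacement: 18.51 east, 44.74 north. Direction back to start is (-18.51, -44.74): bearing = atan2(-18.51, -44.74) mod 360° = 202.48° ≈ 202°.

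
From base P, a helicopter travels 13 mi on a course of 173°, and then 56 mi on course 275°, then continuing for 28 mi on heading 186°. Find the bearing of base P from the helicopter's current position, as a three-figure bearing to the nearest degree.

058°

Leg 1 (173°, 13 mi): east 13 sin 173° = 1.58, north 13 cos 173° = -12.90
Leg 2 (275°, 56 mi): east 56 sin 275° = -55.79, north 56 cos 275° = 4.88
Leg 3 (186°, 28 mi): east 28 sin 186° = -2.93, north 28 cos 186° = -27.85
Net displacement: -57.13 east, -35.87 north. Direction back to start is (57.13, 35.87): bearing = atan2(57.13, 35.87) mod 360° = 57.88° ≈ 058°.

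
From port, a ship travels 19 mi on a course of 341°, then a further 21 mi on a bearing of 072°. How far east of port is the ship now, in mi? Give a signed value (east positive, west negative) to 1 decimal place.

13.8 mi

Leg 1 (341°, 19 mi): east 19 sin 341° = -6.19, north 19 cos 341° = 17.96
Leg 2 (072°, 21 mi): east 21 sin 72° = 19.97, north 21 cos 72° = 6.49
Net east component: 13.79 mi.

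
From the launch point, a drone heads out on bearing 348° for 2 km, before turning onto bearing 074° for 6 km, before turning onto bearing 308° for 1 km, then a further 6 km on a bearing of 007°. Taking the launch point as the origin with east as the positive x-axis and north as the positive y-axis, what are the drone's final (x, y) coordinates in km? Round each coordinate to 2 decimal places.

Leg 1 (348°, 2 km): east 2 sin 348° = -0.42, north 2 cos 348° = 1.96
Leg 2 (074°, 6 km): east 6 sin 74° = 5.77, north 6 cos 74° = 1.65
Leg 3 (308°, 1 km): east 1 sin 308° = -0.79, north 1 cos 308° = 0.62
Leg 4 (007°, 6 km): east 6 sin 7° = 0.73, north 6 cos 7° = 5.96
Summing: 5.29 km east, 10.18 km north → (5.29, 10.18).

(5.29, 10.18)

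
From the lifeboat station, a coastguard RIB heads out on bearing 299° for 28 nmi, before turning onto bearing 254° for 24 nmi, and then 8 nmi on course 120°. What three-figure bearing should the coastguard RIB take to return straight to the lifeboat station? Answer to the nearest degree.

094°

Leg 1 (299°, 28 nmi): east 28 sin 299° = -24.49, north 28 cos 299° = 13.57
Leg 2 (254°, 24 nmi): east 24 sin 254° = -23.07, north 24 cos 254° = -6.62
Leg 3 (120°, 8 nmi): east 8 sin 120° = 6.93, north 8 cos 120° = -4.00
Net displacement: -40.63 east, 2.96 north. Direction back to start is (40.63, -2.96): bearing = atan2(40.63, -2.96) mod 360° = 94.17° ≈ 094°.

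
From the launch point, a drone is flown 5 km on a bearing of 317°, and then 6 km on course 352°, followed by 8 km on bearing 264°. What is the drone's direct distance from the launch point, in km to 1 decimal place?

15.0 km

Leg 1 (317°, 5 km): east 5 sin 317° = -3.41, north 5 cos 317° = 3.66
Leg 2 (352°, 6 km): east 6 sin 352° = -0.84, north 6 cos 352° = 5.94
Leg 3 (264°, 8 km): east 8 sin 264° = -7.96, north 8 cos 264° = -0.84
Net: -12.20 east, 8.76 north. Distance = √((-12.20)² + (8.76)²) = 15.021 km.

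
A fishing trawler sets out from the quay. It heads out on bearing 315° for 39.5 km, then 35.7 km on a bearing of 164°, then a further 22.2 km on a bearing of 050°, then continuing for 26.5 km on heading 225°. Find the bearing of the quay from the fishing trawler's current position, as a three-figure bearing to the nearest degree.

Leg 1 (315°, 39.5 km): east 39.5 sin 315° = -27.93, north 39.5 cos 315° = 27.93
Leg 2 (164°, 35.7 km): east 35.7 sin 164° = 9.84, north 35.7 cos 164° = -34.32
Leg 3 (050°, 22.2 km): east 22.2 sin 50° = 17.01, north 22.2 cos 50° = 14.27
Leg 4 (225°, 26.5 km): east 26.5 sin 225° = -18.74, north 26.5 cos 225° = -18.74
Net displacement: -19.82 east, -10.85 north. Direction back to start is (19.82, 10.85): bearing = atan2(19.82, 10.85) mod 360° = 61.30° ≈ 061°.

061°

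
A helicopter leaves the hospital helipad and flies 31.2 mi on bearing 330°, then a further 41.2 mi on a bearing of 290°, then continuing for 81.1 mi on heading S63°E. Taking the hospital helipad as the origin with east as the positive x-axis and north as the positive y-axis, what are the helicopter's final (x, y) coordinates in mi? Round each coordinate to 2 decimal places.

(17.95, 4.29)

Leg 1 (330°, 31.2 mi): east 31.2 sin 330° = -15.60, north 31.2 cos 330° = 27.02
Leg 2 (290°, 41.2 mi): east 41.2 sin 290° = -38.72, north 41.2 cos 290° = 14.09
Leg 3 (S63°E, 81.1 mi): east 81.1 sin 117° = 72.26, north 81.1 cos 117° = -36.82
Summing: 17.95 mi east, 4.29 mi north → (17.95, 4.29).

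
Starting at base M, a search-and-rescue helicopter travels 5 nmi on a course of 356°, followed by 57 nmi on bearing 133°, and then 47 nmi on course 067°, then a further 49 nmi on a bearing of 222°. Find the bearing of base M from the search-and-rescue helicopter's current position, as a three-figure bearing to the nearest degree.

Leg 1 (356°, 5 nmi): east 5 sin 356° = -0.35, north 5 cos 356° = 4.99
Leg 2 (133°, 57 nmi): east 57 sin 133° = 41.69, north 57 cos 133° = -38.87
Leg 3 (067°, 47 nmi): east 47 sin 67° = 43.26, north 47 cos 67° = 18.36
Leg 4 (222°, 49 nmi): east 49 sin 222° = -32.79, north 49 cos 222° = -36.41
Net displacement: 51.81 east, -51.94 north. Direction back to start is (-51.81, 51.94): bearing = atan2(-51.81, 51.94) mod 360° = 315.07° ≈ 315°.

315°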